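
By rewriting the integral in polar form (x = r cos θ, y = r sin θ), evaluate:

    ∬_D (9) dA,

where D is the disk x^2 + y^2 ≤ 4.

The region D is 0 ≤ r ≤ 2, 0 ≤ θ ≤ 2π in polar coordinates, where x = r cos(θ), y = r sin(θ), and dA = r dr dθ.

Under the substitution, the integrand becomes 9, so

    ∬_D (9) dA = ∫_{0}^{2π} ∫_{0}^{2} (9) · r dr dθ.

Inner integral (in r): ∫_{0}^{2} (9) · r dr = 18.

Outer integral (in θ): ∫_{0}^{2π} (18) dθ = 36π.

Therefore ∬_D (9) dA = 36π.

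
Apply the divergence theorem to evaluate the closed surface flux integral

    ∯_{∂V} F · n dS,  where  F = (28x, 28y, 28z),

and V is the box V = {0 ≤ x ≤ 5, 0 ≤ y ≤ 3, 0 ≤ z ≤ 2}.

By the divergence theorem,

    ∯_{∂V} F · n dS = ∭_V (∇ · F) dV.

Compute the divergence:
    ∇ · F = ∂F_x/∂x + ∂F_y/∂y + ∂F_z/∂z = 28 + 28 + 28 = 84.

V is a rectangular box, so dV = dx dy dz with 0 ≤ x ≤ 5, 0 ≤ y ≤ 3, 0 ≤ z ≤ 2.

Integrate (84) over V as an iterated integral:

    ∭_V (∇·F) dV = ∫_0^{5} ∫_0^{3} ∫_0^{2} (84) dz dy dx.

Inner (z from 0 to 2): 168.
Middle (y from 0 to 3): 504.
Outer (x from 0 to 5): 2520.

Therefore ∯_{∂V} F · n dS = 2520.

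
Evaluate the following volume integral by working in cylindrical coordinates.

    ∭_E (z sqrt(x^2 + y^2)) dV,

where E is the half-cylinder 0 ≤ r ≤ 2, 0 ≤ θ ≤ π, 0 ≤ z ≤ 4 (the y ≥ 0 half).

In cylindrical coordinates, x = r cos(θ), y = r sin(θ), z = z, and dV = r dr dθ dz.

The integrand becomes r z, so

    ∭_E (z sqrt(x^2 + y^2)) dV = ∫_{0}^{π} ∫_{0}^{2} ∫_{0}^{4} (r z) · r dz dr dθ.

Inner (z): 8r^2.
Middle (r from 0 to 2): 64/3.
Outer (θ): 64π/3.

Therefore the triple integral equals 64π/3.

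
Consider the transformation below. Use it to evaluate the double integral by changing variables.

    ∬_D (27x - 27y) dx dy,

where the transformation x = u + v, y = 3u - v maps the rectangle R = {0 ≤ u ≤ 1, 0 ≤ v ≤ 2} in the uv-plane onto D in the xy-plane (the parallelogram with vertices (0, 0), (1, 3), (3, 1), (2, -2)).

Compute the Jacobian determinant of (x, y) with respect to (u, v):

    ∂(x,y)/∂(u,v) = | 1  1 | = (1)(-1) - (1)(3) = -4.
                   | 3  -1 |

Its absolute value is |J| = 4 (the area scaling factor).

Substituting x = u + v, y = 3u - v into the integrand,

    27x - 27y → -54u + 54v,

so the integral becomes

    ∬_R (-54u + 54v) · |J| du dv = ∫_0^1 ∫_0^2 (-216u + 216v) dv du.

Inner (v): 432 - 432u.
Outer (u): 216.

Therefore ∬_D (27x - 27y) dx dy = 216.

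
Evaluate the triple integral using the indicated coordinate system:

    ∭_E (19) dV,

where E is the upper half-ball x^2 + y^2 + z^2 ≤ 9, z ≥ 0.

In spherical coordinates, x = ρ sin(φ) cos(θ), y = ρ sin(φ) sin(θ), z = ρ cos(φ), and dV = ρ^2 sin(φ) dρ dφ dθ.

The integrand becomes 19, so

    ∭_E (19) dV = ∫_{0}^{2π} ∫_{0}^{π/2} ∫_{0}^{3} (19) · ρ^2 sin(φ) dρ dφ dθ.

Inner (ρ): 171sin(φ).
Middle (φ): 171.
Outer (θ): 342π.

Therefore the triple integral equals 342π.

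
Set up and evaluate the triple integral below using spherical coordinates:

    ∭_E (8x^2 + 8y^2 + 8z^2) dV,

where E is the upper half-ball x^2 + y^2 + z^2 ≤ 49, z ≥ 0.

In spherical coordinates, x = ρ sin(φ) cos(θ), y = ρ sin(φ) sin(θ), z = ρ cos(φ), and dV = ρ^2 sin(φ) dρ dφ dθ.

The integrand becomes 8ρ^2, so

    ∭_E (8x^2 + 8y^2 + 8z^2) dV = ∫_{0}^{2π} ∫_{0}^{π/2} ∫_{0}^{7} (8ρ^2) · ρ^2 sin(φ) dρ dφ dθ.

Inner (ρ): 134456sin(φ)/5.
Middle (φ): 134456/5.
Outer (θ): 268912π/5.

Therefore the triple integral equals 268912π/5.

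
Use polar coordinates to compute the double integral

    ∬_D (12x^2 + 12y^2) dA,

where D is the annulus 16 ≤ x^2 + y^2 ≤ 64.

The region D is 4 ≤ r ≤ 8, 0 ≤ θ ≤ 2π in polar coordinates, where x = r cos(θ), y = r sin(θ), and dA = r dr dθ.

Under the substitution, the integrand becomes 12r^2, so

    ∬_D (12x^2 + 12y^2) dA = ∫_{0}^{2π} ∫_{4}^{8} (12r^2) · r dr dθ.

Inner integral (in r): ∫_{4}^{8} (12r^2) · r dr = 11520.

Outer integral (in θ): ∫_{0}^{2π} (11520) dθ = 23040π.

Therefore ∬_D (12x^2 + 12y^2) dA = 23040π.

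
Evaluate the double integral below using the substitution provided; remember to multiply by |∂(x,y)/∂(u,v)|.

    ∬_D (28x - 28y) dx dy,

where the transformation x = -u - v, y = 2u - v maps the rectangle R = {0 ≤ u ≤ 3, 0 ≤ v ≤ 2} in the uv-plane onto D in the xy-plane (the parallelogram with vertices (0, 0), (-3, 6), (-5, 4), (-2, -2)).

Compute the Jacobian determinant of (x, y) with respect to (u, v):

    ∂(x,y)/∂(u,v) = | -1  -1 | = (-1)(-1) - (-1)(2) = 3.
                   | 2  -1 |

Its absolute value is |J| = 3 (the area scaling factor).

Substituting x = -u - v, y = 2u - v into the integrand,

    28x - 28y → -84u,

so the integral becomes

    ∬_R (-84u) · |J| du dv = ∫_0^3 ∫_0^2 (-252u) dv du.

Inner (v): -504u.
Outer (u): -2268.

Therefore ∬_D (28x - 28y) dx dy = -2268.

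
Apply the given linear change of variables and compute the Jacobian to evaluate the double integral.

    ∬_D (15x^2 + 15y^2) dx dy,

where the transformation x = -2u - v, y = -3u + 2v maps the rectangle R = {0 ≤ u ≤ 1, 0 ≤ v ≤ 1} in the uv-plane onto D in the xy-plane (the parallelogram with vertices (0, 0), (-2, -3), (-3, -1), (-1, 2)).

Compute the Jacobian determinant of (x, y) with respect to (u, v):

    ∂(x,y)/∂(u,v) = | -2  -1 | = (-2)(2) - (-1)(-3) = -7.
                   | -3  2 |

Its absolute value is |J| = 7 (the area scaling factor).

Substituting x = -2u - v, y = -3u + 2v into the integrand,

    15x^2 + 15y^2 → 195u^2 - 120u v + 75v^2,

so the integral becomes

    ∬_R (195u^2 - 120u v + 75v^2) · |J| du dv = ∫_0^1 ∫_0^1 (1365u^2 - 840u v + 525v^2) dv du.

Inner (v): 1365u^2 - 420u + 175.
Outer (u): 420.

Therefore ∬_D (15x^2 + 15y^2) dx dy = 420.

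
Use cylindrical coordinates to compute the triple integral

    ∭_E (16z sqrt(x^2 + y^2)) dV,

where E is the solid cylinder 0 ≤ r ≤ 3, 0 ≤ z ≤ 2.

In cylindrical coordinates, x = r cos(θ), y = r sin(θ), z = z, and dV = r dr dθ dz.

The integrand becomes 16r z, so

    ∭_E (16z sqrt(x^2 + y^2)) dV = ∫_{0}^{2π} ∫_{0}^{3} ∫_{0}^{2} (16r z) · r dz dr dθ.

Inner (z): 32r^2.
Middle (r from 0 to 3): 288.
Outer (θ): 576π.

Therefore the triple integral equals 576π.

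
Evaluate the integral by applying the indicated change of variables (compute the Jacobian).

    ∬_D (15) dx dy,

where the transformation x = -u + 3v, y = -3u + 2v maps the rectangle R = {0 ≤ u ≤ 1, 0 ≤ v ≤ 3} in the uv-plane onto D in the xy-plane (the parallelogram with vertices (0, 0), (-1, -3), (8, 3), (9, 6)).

Compute the Jacobian determinant of (x, y) with respect to (u, v):

    ∂(x,y)/∂(u,v) = | -1  3 | = (-1)(2) - (3)(-3) = 7.
                   | -3  2 |

Its absolute value is |J| = 7 (the area scaling factor).

Substituting x = -u + 3v, y = -3u + 2v into the integrand,

    15 → 15,

so the integral becomes

    ∬_R (15) · |J| du dv = ∫_0^1 ∫_0^3 (105) dv du.

Inner (v): 315.
Outer (u): 315.

Therefore ∬_D (15) dx dy = 315.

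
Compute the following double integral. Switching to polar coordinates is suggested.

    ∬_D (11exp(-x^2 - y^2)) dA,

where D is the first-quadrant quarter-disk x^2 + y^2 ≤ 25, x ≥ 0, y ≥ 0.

The region D is 0 ≤ r ≤ 5, 0 ≤ θ ≤ π/2 in polar coordinates, where x = r cos(θ), y = r sin(θ), and dA = r dr dθ.

Under the substitution, the integrand becomes 11exp(-r^2), so

    ∬_D (11exp(-x^2 - y^2)) dA = ∫_{0}^{π/2} ∫_{0}^{5} (11exp(-r^2)) · r dr dθ.

Inner integral (in r): ∫_{0}^{5} (11exp(-r^2)) · r dr = 11/2 - 11exp(-25)/2.

Outer integral (in θ): ∫_{0}^{π/2} (11/2 - 11exp(-25)/2) dθ = -11π (1 - exp(25))exp(-25)/4.

Therefore ∬_D (11exp(-x^2 - y^2)) dA = -11π (1 - exp(25))exp(-25)/4.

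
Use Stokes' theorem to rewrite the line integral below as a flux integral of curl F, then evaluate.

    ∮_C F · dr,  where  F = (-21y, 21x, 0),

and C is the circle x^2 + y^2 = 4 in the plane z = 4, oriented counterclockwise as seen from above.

Let S be the flat disk x^2 + y^2 ≤ 4 in the plane z = 4, with upward unit normal n̂ = ẑ. By Stokes' theorem,

    ∮_C F · dr = ∬_S (∇ × F) · n̂ dS = ∬_D (curl F)_z dA,

where D is the disk x^2 + y^2 ≤ 4.

Compute the curl of F = (-21y, 21x, 0):
    (∇ × F)_x = ∂F_z/∂y - ∂F_y/∂z = 0,
    (∇ × F)_y = ∂F_x/∂z - ∂F_z/∂x = 0,
    (∇ × F)_z = ∂F_y/∂x - ∂F_x/∂y = 42.

On z = 4, (curl F)_z = 42.

Convert to polar (x = r cos θ, y = r sin θ, dA = r dr dθ); the integrand becomes 42, so

    ∬_D (curl F)_z dA = ∫_0^{2π} ∫_0^{2} (42) · r dr dθ.

Inner (r from 0 to 2): 84.
Outer (θ from 0 to 2π): 168π.

Therefore ∮_C F · dr = 168π.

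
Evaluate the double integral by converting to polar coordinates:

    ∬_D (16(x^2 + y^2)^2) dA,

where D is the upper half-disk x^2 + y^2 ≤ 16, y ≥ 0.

The region D is 0 ≤ r ≤ 4, 0 ≤ θ ≤ π in polar coordinates, where x = r cos(θ), y = r sin(θ), and dA = r dr dθ.

Under the substitution, the integrand becomes 16r^4, so

    ∬_D (16(x^2 + y^2)^2) dA = ∫_{0}^{π} ∫_{0}^{4} (16r^4) · r dr dθ.

Inner integral (in r): ∫_{0}^{4} (16r^4) · r dr = 32768/3.

Outer integral (in θ): ∫_{0}^{π} (32768/3) dθ = 32768π/3.

Therefore ∬_D (16(x^2 + y^2)^2) dA = 32768π/3.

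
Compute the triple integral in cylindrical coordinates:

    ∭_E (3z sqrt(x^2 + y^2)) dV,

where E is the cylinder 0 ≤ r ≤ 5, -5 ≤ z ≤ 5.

In cylindrical coordinates, x = r cos(θ), y = r sin(θ), z = z, and dV = r dr dθ dz.

The integrand becomes 3r z, so

    ∭_E (3z sqrt(x^2 + y^2)) dV = ∫_{0}^{2π} ∫_{0}^{5} ∫_{-5}^{5} (3r z) · r dz dr dθ.

Inner (z): 0.
Middle (r from 0 to 5): 0.
Outer (θ): 0.

Therefore the triple integral equals 0.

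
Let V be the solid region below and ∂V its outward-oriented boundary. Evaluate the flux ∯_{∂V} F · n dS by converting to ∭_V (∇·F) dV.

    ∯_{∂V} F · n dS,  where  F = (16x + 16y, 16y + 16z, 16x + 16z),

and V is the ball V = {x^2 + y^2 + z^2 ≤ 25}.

By the divergence theorem,

    ∯_{∂V} F · n dS = ∭_V (∇ · F) dV.

Compute the divergence:
    ∇ · F = ∂F_x/∂x + ∂F_y/∂y + ∂F_z/∂z = 16 + 16 + 16 = 48.

In spherical coordinates, x = ρ sin(φ) cos(θ), y = ρ sin(φ) sin(θ), z = ρ cos(φ), dV = ρ^2 sin(φ) dρ dφ dθ, with 0 ≤ ρ ≤ 5, 0 ≤ φ ≤ π, 0 ≤ θ ≤ 2π.

The integrand, after substitution and multiplying by the volume element, becomes (48) · ρ^2 sin(φ), so

    ∭_V (∇·F) dV = ∫_0^{2π} ∫_0^{π} ∫_0^{5} (48) · ρ^2 sin(φ) dρ dφ dθ.

Inner (ρ from 0 to 5): 2000sin(φ).
Middle (φ from 0 to π): 4000.
Outer (θ from 0 to 2π): 8000π.

Therefore ∯_{∂V} F · n dS = 8000π.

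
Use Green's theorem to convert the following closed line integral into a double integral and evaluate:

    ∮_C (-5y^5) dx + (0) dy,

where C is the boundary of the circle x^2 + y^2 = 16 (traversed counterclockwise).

Green's theorem converts the closed line integral into a double integral over the enclosed region D:

    ∮_C P dx + Q dy = ∬_D (∂Q/∂x - ∂P/∂y) dA.

Here P = -5y^5, Q = 0, so

    ∂Q/∂x = 0,    ∂P/∂y = -25y^4,
    ∂Q/∂x - ∂P/∂y = 25y^4.

D is the region x^2 + y^2 ≤ 16. Evaluating the double integral:

In polar coordinates (x = r cos θ, y = r sin θ, dA = r dr dθ) the integrand becomes 25r^4sin(θ)^4, so

    ∬_D (25y^4) dA = ∫_0^{2π} ∫_0^{4} (25r^4sin(θ)^4) · r dr dθ.

Inner (r from 0 to 4): 51200sin(θ)^4/3.
Outer (θ from 0 to 2π): 12800π.

Therefore ∮_C P dx + Q dy = 12800π.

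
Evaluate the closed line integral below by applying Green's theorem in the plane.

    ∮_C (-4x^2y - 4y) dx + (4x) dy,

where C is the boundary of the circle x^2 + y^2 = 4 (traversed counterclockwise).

Green's theorem converts the closed line integral into a double integral over the enclosed region D:

    ∮_C P dx + Q dy = ∬_D (∂Q/∂x - ∂P/∂y) dA.

Here P = -4x^2y - 4y, Q = 4x, so

    ∂Q/∂x = 4,    ∂P/∂y = -4x^2 - 4,
    ∂Q/∂x - ∂P/∂y = 4x^2 + 8.

D is the region x^2 + y^2 ≤ 4. Evaluating the double integral:

In polar coordinates (x = r cos θ, y = r sin θ, dA = r dr dθ) the integrand becomes 4r^2cos(θ)^2 + 8, so

    ∬_D (4x^2 + 8) dA = ∫_0^{2π} ∫_0^{2} (4r^2cos(θ)^2 + 8) · r dr dθ.

Inner (r from 0 to 2): 16cos(θ)^2 + 16.
Outer (θ from 0 to 2π): 48π.

Therefore ∮_C P dx + Q dy = 48π.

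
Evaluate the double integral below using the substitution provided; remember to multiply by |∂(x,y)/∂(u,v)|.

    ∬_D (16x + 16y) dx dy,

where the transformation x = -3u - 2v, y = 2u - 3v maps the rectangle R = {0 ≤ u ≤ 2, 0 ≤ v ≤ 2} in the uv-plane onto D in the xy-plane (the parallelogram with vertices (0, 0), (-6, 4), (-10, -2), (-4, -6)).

Compute the Jacobian determinant of (x, y) with respect to (u, v):

    ∂(x,y)/∂(u,v) = | -3  -2 | = (-3)(-3) - (-2)(2) = 13.
                   | 2  -3 |

Its absolute value is |J| = 13 (the area scaling factor).

Substituting x = -3u - 2v, y = 2u - 3v into the integrand,

    16x + 16y → -16u - 80v,

so the integral becomes

    ∬_R (-16u - 80v) · |J| du dv = ∫_0^2 ∫_0^2 (-208u - 1040v) dv du.

Inner (v): -416u - 2080.
Outer (u): -4992.

Therefore ∬_D (16x + 16y) dx dy = -4992.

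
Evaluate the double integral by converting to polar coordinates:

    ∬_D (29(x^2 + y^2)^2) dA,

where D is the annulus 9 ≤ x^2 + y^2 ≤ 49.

The region D is 3 ≤ r ≤ 7, 0 ≤ θ ≤ 2π in polar coordinates, where x = r cos(θ), y = r sin(θ), and dA = r dr dθ.

Under the substitution, the integrand becomes 29r^4, so

    ∬_D (29(x^2 + y^2)^2) dA = ∫_{0}^{2π} ∫_{3}^{7} (29r^4) · r dr dθ.

Inner integral (in r): ∫_{3}^{7} (29r^4) · r dr = 1695340/3.

Outer integral (in θ): ∫_{0}^{2π} (1695340/3) dθ = 3390680π/3.

Therefore ∬_D (29(x^2 + y^2)^2) dA = 3390680π/3.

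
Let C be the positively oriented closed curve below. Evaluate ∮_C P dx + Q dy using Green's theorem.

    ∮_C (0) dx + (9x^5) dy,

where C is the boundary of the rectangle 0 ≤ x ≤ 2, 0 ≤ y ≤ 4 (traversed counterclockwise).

Green's theorem converts the closed line integral into a double integral over the enclosed region D:

    ∮_C P dx + Q dy = ∬_D (∂Q/∂x - ∂P/∂y) dA.

Here P = 0, Q = 9x^5, so

    ∂Q/∂x = 45x^4,    ∂P/∂y = 0,
    ∂Q/∂x - ∂P/∂y = 45x^4.

D is the region 0 ≤ x ≤ 2, 0 ≤ y ≤ 4. Evaluating the double integral:

    ∬_D (45x^4) dA = ∫_0^{2} ∫_0^{4} (45x^4) dy dx.

Inner (y from 0 to 4): 180x^4.
Outer (x from 0 to 2): 1152.

Therefore ∮_C P dx + Q dy = 1152.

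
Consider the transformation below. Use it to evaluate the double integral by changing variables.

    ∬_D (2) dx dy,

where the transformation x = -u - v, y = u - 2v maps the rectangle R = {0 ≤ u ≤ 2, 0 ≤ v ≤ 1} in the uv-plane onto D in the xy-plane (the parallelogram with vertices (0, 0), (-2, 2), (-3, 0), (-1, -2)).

Compute the Jacobian determinant of (x, y) with respect to (u, v):

    ∂(x,y)/∂(u,v) = | -1  -1 | = (-1)(-2) - (-1)(1) = 3.
                   | 1  -2 |

Its absolute value is |J| = 3 (the area scaling factor).

Substituting x = -u - v, y = u - 2v into the integrand,

    2 → 2,

so the integral becomes

    ∬_R (2) · |J| du dv = ∫_0^2 ∫_0^1 (6) dv du.

Inner (v): 6.
Outer (u): 12.

Therefore ∬_D (2) dx dy = 12.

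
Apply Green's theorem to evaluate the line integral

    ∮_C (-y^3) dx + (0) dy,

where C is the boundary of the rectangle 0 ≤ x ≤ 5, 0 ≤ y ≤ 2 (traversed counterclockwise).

Green's theorem converts the closed line integral into a double integral over the enclosed region D:

    ∮_C P dx + Q dy = ∬_D (∂Q/∂x - ∂P/∂y) dA.

Here P = -y^3, Q = 0, so

    ∂Q/∂x = 0,    ∂P/∂y = -3y^2,
    ∂Q/∂x - ∂P/∂y = 3y^2.

D is the region 0 ≤ x ≤ 5, 0 ≤ y ≤ 2. Evaluating the double integral:

    ∬_D (3y^2) dA = ∫_0^{5} ∫_0^{2} (3y^2) dy dx.

Inner (y from 0 to 2): 8.
Outer (x from 0 to 5): 40.

Therefore ∮_C P dx + Q dy = 40.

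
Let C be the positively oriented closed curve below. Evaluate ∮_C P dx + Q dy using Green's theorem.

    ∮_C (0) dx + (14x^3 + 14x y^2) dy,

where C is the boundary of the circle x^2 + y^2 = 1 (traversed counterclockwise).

Green's theorem converts the closed line integral into a double integral over the enclosed region D:

    ∮_C P dx + Q dy = ∬_D (∂Q/∂x - ∂P/∂y) dA.

Here P = 0, Q = 14x^3 + 14x y^2, so

    ∂Q/∂x = 42x^2 + 14y^2,    ∂P/∂y = 0,
    ∂Q/∂x - ∂P/∂y = 42x^2 + 14y^2.

D is the region x^2 + y^2 ≤ 1. Evaluating the double integral:

In polar coordinates (x = r cos θ, y = r sin θ, dA = r dr dθ) the integrand becomes 14r^2(cos(2θ) + 2), so

    ∬_D (42x^2 + 14y^2) dA = ∫_0^{2π} ∫_0^{1} (14r^2(cos(2θ) + 2)) · r dr dθ.

Inner (r from 0 to 1): 21/2 - 7sin(θ)^2.
Outer (θ from 0 to 2π): 14π.

Therefore ∮_C P dx + Q dy = 14π.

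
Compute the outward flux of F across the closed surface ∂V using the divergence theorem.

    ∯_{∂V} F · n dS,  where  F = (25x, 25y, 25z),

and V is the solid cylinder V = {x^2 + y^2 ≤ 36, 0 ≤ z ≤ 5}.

By the divergence theorem,

    ∯_{∂V} F · n dS = ∭_V (∇ · F) dV.

Compute the divergence:
    ∇ · F = ∂F_x/∂x + ∂F_y/∂y + ∂F_z/∂z = 25 + 25 + 25 = 75.

In cylindrical coordinates, x = r cos(θ), y = r sin(θ), z = z, dV = r dr dθ dz, with 0 ≤ r ≤ 6, 0 ≤ θ ≤ 2π, 0 ≤ z ≤ 5.

The integrand, after substitution and multiplying by the volume element, becomes (75) · r, so

    ∭_V (∇·F) dV = ∫_0^{2π} ∫_0^{6} ∫_0^{5} (75) · r dz dr dθ.

Inner (z from 0 to 5): 375r.
Middle (r from 0 to 6): 6750.
Outer (θ from 0 to 2π): 13500π.

Therefore ∯_{∂V} F · n dS = 13500π.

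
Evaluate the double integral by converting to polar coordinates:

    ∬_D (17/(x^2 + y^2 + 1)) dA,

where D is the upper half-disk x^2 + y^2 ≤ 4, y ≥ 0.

The region D is 0 ≤ r ≤ 2, 0 ≤ θ ≤ π in polar coordinates, where x = r cos(θ), y = r sin(θ), and dA = r dr dθ.

Under the substitution, the integrand becomes 17/(r^2 + 1), so

    ∬_D (17/(x^2 + y^2 + 1)) dA = ∫_{0}^{π} ∫_{0}^{2} (17/(r^2 + 1)) · r dr dθ.

Inner integral (in r): ∫_{0}^{2} (17/(r^2 + 1)) · r dr = 17log(5)/2.

Outer integral (in θ): ∫_{0}^{π} (17log(5)/2) dθ = 17π log(5)/2.

Therefore ∬_D (17/(x^2 + y^2 + 1)) dA = 17π log(5)/2.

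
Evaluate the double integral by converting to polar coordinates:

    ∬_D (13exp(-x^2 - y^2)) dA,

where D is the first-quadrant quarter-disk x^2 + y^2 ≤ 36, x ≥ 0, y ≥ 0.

The region D is 0 ≤ r ≤ 6, 0 ≤ θ ≤ π/2 in polar coordinates, where x = r cos(θ), y = r sin(θ), and dA = r dr dθ.

Under the substitution, the integrand becomes 13exp(-r^2), so

    ∬_D (13exp(-x^2 - y^2)) dA = ∫_{0}^{π/2} ∫_{0}^{6} (13exp(-r^2)) · r dr dθ.

Inner integral (in r): ∫_{0}^{6} (13exp(-r^2)) · r dr = 13/2 - 13exp(-36)/2.

Outer integral (in θ): ∫_{0}^{π/2} (13/2 - 13exp(-36)/2) dθ = -13π (1 - exp(36))exp(-36)/4.

Therefore ∬_D (13exp(-x^2 - y^2)) dA = -13π (1 - exp(36))exp(-36)/4.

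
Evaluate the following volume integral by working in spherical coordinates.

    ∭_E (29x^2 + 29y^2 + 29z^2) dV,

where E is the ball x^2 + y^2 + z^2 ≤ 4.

In spherical coordinates, x = ρ sin(φ) cos(θ), y = ρ sin(φ) sin(θ), z = ρ cos(φ), and dV = ρ^2 sin(φ) dρ dφ dθ.

The integrand becomes 29ρ^2, so

    ∭_E (29x^2 + 29y^2 + 29z^2) dV = ∫_{0}^{2π} ∫_{0}^{π} ∫_{0}^{2} (29ρ^2) · ρ^2 sin(φ) dρ dφ dθ.

Inner (ρ): 928sin(φ)/5.
Middle (φ): 1856/5.
Outer (θ): 3712π/5.

Therefore the triple integral equals 3712π/5.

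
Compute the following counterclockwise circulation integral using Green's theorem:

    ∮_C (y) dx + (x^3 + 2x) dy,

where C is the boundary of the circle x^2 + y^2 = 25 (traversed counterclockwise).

Green's theorem converts the closed line integral into a double integral over the enclosed region D:

    ∮_C P dx + Q dy = ∬_D (∂Q/∂x - ∂P/∂y) dA.

Here P = y, Q = x^3 + 2x, so

    ∂Q/∂x = 3x^2 + 2,    ∂P/∂y = 1,
    ∂Q/∂x - ∂P/∂y = 3x^2 + 1.

D is the region x^2 + y^2 ≤ 25. Evaluating the double integral:

In polar coordinates (x = r cos θ, y = r sin θ, dA = r dr dθ) the integrand becomes 3r^2cos(θ)^2 + 1, so

    ∬_D (3x^2 + 1) dA = ∫_0^{2π} ∫_0^{5} (3r^2cos(θ)^2 + 1) · r dr dθ.

Inner (r from 0 to 5): 1875cos(θ)^2/4 + 25/2.
Outer (θ from 0 to 2π): 1975π/4.

Therefore ∮_C P dx + Q dy = 1975π/4.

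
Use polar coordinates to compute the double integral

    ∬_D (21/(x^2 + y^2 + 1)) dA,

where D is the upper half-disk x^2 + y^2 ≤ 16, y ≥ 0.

The region D is 0 ≤ r ≤ 4, 0 ≤ θ ≤ π in polar coordinates, where x = r cos(θ), y = r sin(θ), and dA = r dr dθ.

Under the substitution, the integrand becomes 21/(r^2 + 1), so

    ∬_D (21/(x^2 + y^2 + 1)) dA = ∫_{0}^{π} ∫_{0}^{4} (21/(r^2 + 1)) · r dr dθ.

Inner integral (in r): ∫_{0}^{4} (21/(r^2 + 1)) · r dr = 21log(17)/2.

Outer integral (in θ): ∫_{0}^{π} (21log(17)/2) dθ = 21π log(17)/2.

Therefore ∬_D (21/(x^2 + y^2 + 1)) dA = 21π log(17)/2.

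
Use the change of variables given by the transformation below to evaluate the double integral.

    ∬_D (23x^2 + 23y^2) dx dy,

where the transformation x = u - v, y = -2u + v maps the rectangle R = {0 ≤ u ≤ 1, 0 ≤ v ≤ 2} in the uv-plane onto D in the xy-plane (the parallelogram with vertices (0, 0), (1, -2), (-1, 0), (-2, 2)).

Compute the Jacobian determinant of (x, y) with respect to (u, v):

    ∂(x,y)/∂(u,v) = | 1  -1 | = (1)(1) - (-1)(-2) = -1.
                   | -2  1 |

Its absolute value is |J| = 1 (the area scaling factor).

Substituting x = u - v, y = -2u + v into the integrand,

    23x^2 + 23y^2 → 115u^2 - 138u v + 46v^2,

so the integral becomes

    ∬_R (115u^2 - 138u v + 46v^2) · |J| du dv = ∫_0^1 ∫_0^2 (115u^2 - 138u v + 46v^2) dv du.

Inner (v): 230u^2 - 276u + 368/3.
Outer (u): 184/3.

Therefore ∬_D (23x^2 + 23y^2) dx dy = 184/3.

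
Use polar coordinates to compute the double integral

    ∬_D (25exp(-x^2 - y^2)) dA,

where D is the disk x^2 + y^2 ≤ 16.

The region D is 0 ≤ r ≤ 4, 0 ≤ θ ≤ 2π in polar coordinates, where x = r cos(θ), y = r sin(θ), and dA = r dr dθ.

Under the substitution, the integrand becomes 25exp(-r^2), so

    ∬_D (25exp(-x^2 - y^2)) dA = ∫_{0}^{2π} ∫_{0}^{4} (25exp(-r^2)) · r dr dθ.

Inner integral (in r): ∫_{0}^{4} (25exp(-r^2)) · r dr = 25/2 - 25exp(-16)/2.

Outer integral (in θ): ∫_{0}^{2π} (25/2 - 25exp(-16)/2) dθ = -25π exp(-16) + 25π.

Therefore ∬_D (25exp(-x^2 - y^2)) dA = -25π exp(-16) + 25π.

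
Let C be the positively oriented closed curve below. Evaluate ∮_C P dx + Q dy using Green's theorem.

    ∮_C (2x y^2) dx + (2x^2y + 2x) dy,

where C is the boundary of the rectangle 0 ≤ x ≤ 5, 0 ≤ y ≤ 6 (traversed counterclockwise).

Green's theorem converts the closed line integral into a double integral over the enclosed region D:

    ∮_C P dx + Q dy = ∬_D (∂Q/∂x - ∂P/∂y) dA.

Here P = 2x y^2, Q = 2x^2y + 2x, so

    ∂Q/∂x = 4x y + 2,    ∂P/∂y = 4x y,
    ∂Q/∂x - ∂P/∂y = 2.

D is the region 0 ≤ x ≤ 5, 0 ≤ y ≤ 6. Evaluating the double integral:

    ∬_D (2) dA = ∫_0^{5} ∫_0^{6} (2) dy dx.

Inner (y from 0 to 6): 12.
Outer (x from 0 to 5): 60.

Therefore ∮_C P dx + Q dy = 60.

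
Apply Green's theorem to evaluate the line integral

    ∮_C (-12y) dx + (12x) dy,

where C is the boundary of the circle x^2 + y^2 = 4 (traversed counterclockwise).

Green's theorem converts the closed line integral into a double integral over the enclosed region D:

    ∮_C P dx + Q dy = ∬_D (∂Q/∂x - ∂P/∂y) dA.

Here P = -12y, Q = 12x, so

    ∂Q/∂x = 12,    ∂P/∂y = -12,
    ∂Q/∂x - ∂P/∂y = 24.

D is the region x^2 + y^2 ≤ 4. Evaluating the double integral:

In polar coordinates (x = r cos θ, y = r sin θ, dA = r dr dθ) the integrand becomes 24, so

    ∬_D (24) dA = ∫_0^{2π} ∫_0^{2} (24) · r dr dθ.

Inner (r from 0 to 2): 48.
Outer (θ from 0 to 2π): 96π.

Therefore ∮_C P dx + Q dy = 96π.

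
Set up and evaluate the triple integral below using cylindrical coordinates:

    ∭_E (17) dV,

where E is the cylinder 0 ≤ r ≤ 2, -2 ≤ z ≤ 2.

In cylindrical coordinates, x = r cos(θ), y = r sin(θ), z = z, and dV = r dr dθ dz.

The integrand becomes 17, so

    ∭_E (17) dV = ∫_{0}^{2π} ∫_{0}^{2} ∫_{-2}^{2} (17) · r dz dr dθ.

Inner (z): 68r.
Middle (r from 0 to 2): 136.
Outer (θ): 272π.

Therefore the triple integral equals 272π.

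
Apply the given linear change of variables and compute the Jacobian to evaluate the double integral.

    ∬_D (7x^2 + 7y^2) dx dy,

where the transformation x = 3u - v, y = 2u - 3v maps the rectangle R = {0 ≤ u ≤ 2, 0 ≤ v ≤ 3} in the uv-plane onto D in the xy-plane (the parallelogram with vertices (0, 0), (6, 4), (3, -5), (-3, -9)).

Compute the Jacobian determinant of (x, y) with respect to (u, v):

    ∂(x,y)/∂(u,v) = | 3  -1 | = (3)(-3) - (-1)(2) = -7.
                   | 2  -3 |

Its absolute value is |J| = 7 (the area scaling factor).

Substituting x = 3u - v, y = 2u - 3v into the integrand,

    7x^2 + 7y^2 → 91u^2 - 126u v + 70v^2,

so the integral becomes

    ∬_R (91u^2 - 126u v + 70v^2) · |J| du dv = ∫_0^2 ∫_0^3 (637u^2 - 882u v + 490v^2) dv du.

Inner (v): 1911u^2 - 3969u + 4410.
Outer (u): 5978.

Therefore ∬_D (7x^2 + 7y^2) dx dy = 5978.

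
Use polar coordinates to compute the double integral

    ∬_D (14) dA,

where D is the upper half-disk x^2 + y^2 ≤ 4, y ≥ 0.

The region D is 0 ≤ r ≤ 2, 0 ≤ θ ≤ π in polar coordinates, where x = r cos(θ), y = r sin(θ), and dA = r dr dθ.

Under the substitution, the integrand becomes 14, so

    ∬_D (14) dA = ∫_{0}^{π} ∫_{0}^{2} (14) · r dr dθ.

Inner integral (in r): ∫_{0}^{2} (14) · r dr = 28.

Outer integral (in θ): ∫_{0}^{π} (28) dθ = 28π.

Therefore ∬_D (14) dA = 28π.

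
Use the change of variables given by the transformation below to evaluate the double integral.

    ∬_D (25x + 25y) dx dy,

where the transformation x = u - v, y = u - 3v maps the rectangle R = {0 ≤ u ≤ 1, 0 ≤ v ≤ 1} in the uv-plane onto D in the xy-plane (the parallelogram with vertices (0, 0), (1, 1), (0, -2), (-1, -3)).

Compute the Jacobian determinant of (x, y) with respect to (u, v):

    ∂(x,y)/∂(u,v) = | 1  -1 | = (1)(-3) - (-1)(1) = -2.
                   | 1  -3 |

Its absolute value is |J| = 2 (the area scaling factor).

Substituting x = u - v, y = u - 3v into the integrand,

    25x + 25y → 50u - 100v,

so the integral becomes

    ∬_R (50u - 100v) · |J| du dv = ∫_0^1 ∫_0^1 (100u - 200v) dv du.

Inner (v): 100u - 100.
Outer (u): -50.

Therefore ∬_D (25x + 25y) dx dy = -50.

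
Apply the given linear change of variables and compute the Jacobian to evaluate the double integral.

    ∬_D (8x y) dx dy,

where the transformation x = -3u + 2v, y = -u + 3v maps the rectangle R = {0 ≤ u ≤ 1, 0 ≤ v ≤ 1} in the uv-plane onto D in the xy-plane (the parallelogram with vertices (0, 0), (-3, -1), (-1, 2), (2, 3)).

Compute the Jacobian determinant of (x, y) with respect to (u, v):

    ∂(x,y)/∂(u,v) = | -3  2 | = (-3)(3) - (2)(-1) = -7.
                   | -1  3 |

Its absolute value is |J| = 7 (the area scaling factor).

Substituting x = -3u + 2v, y = -u + 3v into the integrand,

    8x y → 24u^2 - 88u v + 48v^2,

so the integral becomes

    ∬_R (24u^2 - 88u v + 48v^2) · |J| du dv = ∫_0^1 ∫_0^1 (168u^2 - 616u v + 336v^2) dv du.

Inner (v): 168u^2 - 308u + 112.
Outer (u): 14.

Therefore ∬_D (8x y) dx dy = 14.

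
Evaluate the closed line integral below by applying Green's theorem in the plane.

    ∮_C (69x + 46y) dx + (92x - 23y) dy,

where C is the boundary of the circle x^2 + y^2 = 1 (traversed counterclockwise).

Green's theorem converts the closed line integral into a double integral over the enclosed region D:

    ∮_C P dx + Q dy = ∬_D (∂Q/∂x - ∂P/∂y) dA.

Here P = 69x + 46y, Q = 92x - 23y, so

    ∂Q/∂x = 92,    ∂P/∂y = 46,
    ∂Q/∂x - ∂P/∂y = 46.

D is the region x^2 + y^2 ≤ 1. Evaluating the double integral:

In polar coordinates (x = r cos θ, y = r sin θ, dA = r dr dθ) the integrand becomes 46, so

    ∬_D (46) dA = ∫_0^{2π} ∫_0^{1} (46) · r dr dθ.

Inner (r from 0 to 1): 23.
Outer (θ from 0 to 2π): 46π.

Therefore ∮_C P dx + Q dy = 46π.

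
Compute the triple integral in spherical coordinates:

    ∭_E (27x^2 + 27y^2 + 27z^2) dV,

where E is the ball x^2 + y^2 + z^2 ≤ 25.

In spherical coordinates, x = ρ sin(φ) cos(θ), y = ρ sin(φ) sin(θ), z = ρ cos(φ), and dV = ρ^2 sin(φ) dρ dφ dθ.

The integrand becomes 27ρ^2, so

    ∭_E (27x^2 + 27y^2 + 27z^2) dV = ∫_{0}^{2π} ∫_{0}^{π} ∫_{0}^{5} (27ρ^2) · ρ^2 sin(φ) dρ dφ dθ.

Inner (ρ): 16875sin(φ).
Middle (φ): 33750.
Outer (θ): 67500π.

Therefore the triple integral equals 67500π.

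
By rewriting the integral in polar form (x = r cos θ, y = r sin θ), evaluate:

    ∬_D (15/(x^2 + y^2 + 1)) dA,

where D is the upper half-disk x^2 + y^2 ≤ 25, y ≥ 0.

The region D is 0 ≤ r ≤ 5, 0 ≤ θ ≤ π in polar coordinates, where x = r cos(θ), y = r sin(θ), and dA = r dr dθ.

Under the substitution, the integrand becomes 15/(r^2 + 1), so

    ∬_D (15/(x^2 + y^2 + 1)) dA = ∫_{0}^{π} ∫_{0}^{5} (15/(r^2 + 1)) · r dr dθ.

Inner integral (in r): ∫_{0}^{5} (15/(r^2 + 1)) · r dr = 15log(26)/2.

Outer integral (in θ): ∫_{0}^{π} (15log(26)/2) dθ = 15π log(26)/2.

Therefore ∬_D (15/(x^2 + y^2 + 1)) dA = 15π log(26)/2.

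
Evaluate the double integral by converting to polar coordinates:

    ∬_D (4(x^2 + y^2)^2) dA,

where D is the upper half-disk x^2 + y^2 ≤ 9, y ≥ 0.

The region D is 0 ≤ r ≤ 3, 0 ≤ θ ≤ π in polar coordinates, where x = r cos(θ), y = r sin(θ), and dA = r dr dθ.

Under the substitution, the integrand becomes 4r^4, so

    ∬_D (4(x^2 + y^2)^2) dA = ∫_{0}^{π} ∫_{0}^{3} (4r^4) · r dr dθ.

Inner integral (in r): ∫_{0}^{3} (4r^4) · r dr = 486.

Outer integral (in θ): ∫_{0}^{π} (486) dθ = 486π.

Therefore ∬_D (4(x^2 + y^2)^2) dA = 486π.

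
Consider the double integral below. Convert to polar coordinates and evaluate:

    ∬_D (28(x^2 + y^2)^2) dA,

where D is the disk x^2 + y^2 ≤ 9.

The region D is 0 ≤ r ≤ 3, 0 ≤ θ ≤ 2π in polar coordinates, where x = r cos(θ), y = r sin(θ), and dA = r dr dθ.

Under the substitution, the integrand becomes 28r^4, so

    ∬_D (28(x^2 + y^2)^2) dA = ∫_{0}^{2π} ∫_{0}^{3} (28r^4) · r dr dθ.

Inner integral (in r): ∫_{0}^{3} (28r^4) · r dr = 3402.

Outer integral (in θ): ∫_{0}^{2π} (3402) dθ = 6804π.

Therefore ∬_D (28(x^2 + y^2)^2) dA = 6804π.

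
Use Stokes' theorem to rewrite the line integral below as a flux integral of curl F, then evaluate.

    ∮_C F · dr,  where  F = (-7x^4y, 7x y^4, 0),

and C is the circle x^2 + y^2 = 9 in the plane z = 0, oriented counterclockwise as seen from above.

Let S be the flat disk x^2 + y^2 ≤ 9 in the plane z = 0, with upward unit normal n̂ = ẑ. By Stokes' theorem,

    ∮_C F · dr = ∬_S (∇ × F) · n̂ dS = ∬_D (curl F)_z dA,

where D is the disk x^2 + y^2 ≤ 9.

Compute the curl of F = (-7x^4y, 7x y^4, 0):
    (∇ × F)_x = ∂F_z/∂y - ∂F_y/∂z = 0,
    (∇ × F)_y = ∂F_x/∂z - ∂F_z/∂x = 0,
    (∇ × F)_z = ∂F_y/∂x - ∂F_x/∂y = 7x^4 + 7y^4.

On z = 0, (curl F)_z = 7x^4 + 7y^4.

Convert to polar (x = r cos θ, y = r sin θ, dA = r dr dθ); the integrand becomes 7r^4(sin(θ)^4 + cos(θ)^4), so

    ∬_D (curl F)_z dA = ∫_0^{2π} ∫_0^{3} (7r^4(sin(θ)^4 + cos(θ)^4)) · r dr dθ.

Inner (r from 0 to 3): 1701sin(θ)^4/2 + 1701cos(θ)^4/2.
Outer (θ from 0 to 2π): 5103π/4.

Therefore ∮_C F · dr = 5103π/4.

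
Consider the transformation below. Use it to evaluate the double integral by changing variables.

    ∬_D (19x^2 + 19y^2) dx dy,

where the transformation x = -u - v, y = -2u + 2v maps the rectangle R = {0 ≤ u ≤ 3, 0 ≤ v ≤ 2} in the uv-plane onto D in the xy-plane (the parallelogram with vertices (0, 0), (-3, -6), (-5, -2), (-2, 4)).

Compute the Jacobian determinant of (x, y) with respect to (u, v):

    ∂(x,y)/∂(u,v) = | -1  -1 | = (-1)(2) - (-1)(-2) = -4.
                   | -2  2 |

Its absolute value is |J| = 4 (the area scaling factor).

Substituting x = -u - v, y = -2u + 2v into the integrand,

    19x^2 + 19y^2 → 95u^2 - 114u v + 95v^2,

so the integral becomes

    ∬_R (95u^2 - 114u v + 95v^2) · |J| du dv = ∫_0^3 ∫_0^2 (380u^2 - 456u v + 380v^2) dv du.

Inner (v): 760u^2 - 912u + 3040/3.
Outer (u): 5776.

Therefore ∬_D (19x^2 + 19y^2) dx dy = 5776.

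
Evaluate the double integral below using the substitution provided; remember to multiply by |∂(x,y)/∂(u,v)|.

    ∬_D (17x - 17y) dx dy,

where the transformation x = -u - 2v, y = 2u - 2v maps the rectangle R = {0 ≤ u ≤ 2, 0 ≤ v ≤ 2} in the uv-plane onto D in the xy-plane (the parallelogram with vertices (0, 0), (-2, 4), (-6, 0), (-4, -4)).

Compute the Jacobian determinant of (x, y) with respect to (u, v):

    ∂(x,y)/∂(u,v) = | -1  -2 | = (-1)(-2) - (-2)(2) = 6.
                   | 2  -2 |

Its absolute value is |J| = 6 (the area scaling factor).

Substituting x = -u - 2v, y = 2u - 2v into the integrand,

    17x - 17y → -51u,

so the integral becomes

    ∬_R (-51u) · |J| du dv = ∫_0^2 ∫_0^2 (-306u) dv du.

Inner (v): -612u.
Outer (u): -1224.

Therefore ∬_D (17x - 17y) dx dy = -1224.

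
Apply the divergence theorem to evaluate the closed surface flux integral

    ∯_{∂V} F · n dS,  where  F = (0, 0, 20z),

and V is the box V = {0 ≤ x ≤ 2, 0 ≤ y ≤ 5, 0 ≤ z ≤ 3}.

By the divergence theorem,

    ∯_{∂V} F · n dS = ∭_V (∇ · F) dV.

Compute the divergence:
    ∇ · F = ∂F_x/∂x + ∂F_y/∂y + ∂F_z/∂z = 0 + 0 + 20 = 20.

V is a rectangular box, so dV = dx dy dz with 0 ≤ x ≤ 2, 0 ≤ y ≤ 5, 0 ≤ z ≤ 3.

Integrate (20) over V as an iterated integral:

    ∭_V (∇·F) dV = ∫_0^{2} ∫_0^{5} ∫_0^{3} (20) dz dy dx.

Inner (z from 0 to 3): 60.
Middle (y from 0 to 5): 300.
Outer (x from 0 to 2): 600.

Therefore ∯_{∂V} F · n dS = 600.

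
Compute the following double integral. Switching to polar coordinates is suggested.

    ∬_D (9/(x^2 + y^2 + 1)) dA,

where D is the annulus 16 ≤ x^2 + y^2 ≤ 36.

The region D is 4 ≤ r ≤ 6, 0 ≤ θ ≤ 2π in polar coordinates, where x = r cos(θ), y = r sin(θ), and dA = r dr dθ.

Under the substitution, the integrand becomes 9/(r^2 + 1), so

    ∬_D (9/(x^2 + y^2 + 1)) dA = ∫_{0}^{2π} ∫_{4}^{6} (9/(r^2 + 1)) · r dr dθ.

Inner integral (in r): ∫_{4}^{6} (9/(r^2 + 1)) · r dr = log(1874161sqrt(629)/1419857).

Outer integral (in θ): ∫_{0}^{2π} (log(1874161sqrt(629)/1419857)) dθ = log((1874161sqrt(629)/1419857)^(2π)).

Therefore ∬_D (9/(x^2 + y^2 + 1)) dA = log((1874161sqrt(629)/1419857)^(2π)).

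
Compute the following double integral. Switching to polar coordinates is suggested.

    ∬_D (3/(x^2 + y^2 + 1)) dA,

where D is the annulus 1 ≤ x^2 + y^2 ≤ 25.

The region D is 1 ≤ r ≤ 5, 0 ≤ θ ≤ 2π in polar coordinates, where x = r cos(θ), y = r sin(θ), and dA = r dr dθ.

Under the substitution, the integrand becomes 3/(r^2 + 1), so

    ∬_D (3/(x^2 + y^2 + 1)) dA = ∫_{0}^{2π} ∫_{1}^{5} (3/(r^2 + 1)) · r dr dθ.

Inner integral (in r): ∫_{1}^{5} (3/(r^2 + 1)) · r dr = 3log(13)/2.

Outer integral (in θ): ∫_{0}^{2π} (3log(13)/2) dθ = 3π log(13).

Therefore ∬_D (3/(x^2 + y^2 + 1)) dA = 3π log(13).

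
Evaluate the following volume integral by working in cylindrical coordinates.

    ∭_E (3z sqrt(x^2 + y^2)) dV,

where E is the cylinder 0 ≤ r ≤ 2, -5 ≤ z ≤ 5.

In cylindrical coordinates, x = r cos(θ), y = r sin(θ), z = z, and dV = r dr dθ dz.

The integrand becomes 3r z, so

    ∭_E (3z sqrt(x^2 + y^2)) dV = ∫_{0}^{2π} ∫_{0}^{2} ∫_{-5}^{5} (3r z) · r dz dr dθ.

Inner (z): 0.
Middle (r from 0 to 2): 0.
Outer (θ): 0.

Therefore the triple integral equals 0.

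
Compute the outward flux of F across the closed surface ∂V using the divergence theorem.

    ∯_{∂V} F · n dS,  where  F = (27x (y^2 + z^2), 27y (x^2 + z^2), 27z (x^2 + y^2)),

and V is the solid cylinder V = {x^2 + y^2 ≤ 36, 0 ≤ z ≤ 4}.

By the divergence theorem,

    ∯_{∂V} F · n dS = ∭_V (∇ · F) dV.

Compute the divergence:
    ∇ · F = ∂F_x/∂x + ∂F_y/∂y + ∂F_z/∂z = 27y^2 + 27z^2 + 27x^2 + 27z^2 + 27x^2 + 27y^2 = 54x^2 + 54y^2 + 54z^2.

In cylindrical coordinates, x = r cos(θ), y = r sin(θ), z = z, dV = r dr dθ dz, with 0 ≤ r ≤ 6, 0 ≤ θ ≤ 2π, 0 ≤ z ≤ 4.

The integrand, after substitution and multiplying by the volume element, becomes (54r^2 + 54z^2) · r, so

    ∭_V (∇·F) dV = ∫_0^{2π} ∫_0^{6} ∫_0^{4} (54r^2 + 54z^2) · r dz dr dθ.

Inner (z from 0 to 4): 216r^3 + 1152r.
Middle (r from 0 to 6): 90720.
Outer (θ from 0 to 2π): 181440π.

Therefore ∯_{∂V} F · n dS = 181440π.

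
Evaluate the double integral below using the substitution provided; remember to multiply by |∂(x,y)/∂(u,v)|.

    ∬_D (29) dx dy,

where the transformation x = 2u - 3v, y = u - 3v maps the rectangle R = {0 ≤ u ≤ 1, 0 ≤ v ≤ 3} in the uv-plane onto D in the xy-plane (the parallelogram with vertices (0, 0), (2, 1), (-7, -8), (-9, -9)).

Compute the Jacobian determinant of (x, y) with respect to (u, v):

    ∂(x,y)/∂(u,v) = | 2  -3 | = (2)(-3) - (-3)(1) = -3.
                   | 1  -3 |

Its absolute value is |J| = 3 (the area scaling factor).

Substituting x = 2u - 3v, y = u - 3v into the integrand,

    29 → 29,

so the integral becomes

    ∬_R (29) · |J| du dv = ∫_0^1 ∫_0^3 (87) dv du.

Inner (v): 261.
Outer (u): 261.

Therefore ∬_D (29) dx dy = 261.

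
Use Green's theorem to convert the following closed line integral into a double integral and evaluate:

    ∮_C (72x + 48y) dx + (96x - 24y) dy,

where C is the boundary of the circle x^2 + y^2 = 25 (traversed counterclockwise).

Green's theorem converts the closed line integral into a double integral over the enclosed region D:

    ∮_C P dx + Q dy = ∬_D (∂Q/∂x - ∂P/∂y) dA.

Here P = 72x + 48y, Q = 96x - 24y, so

    ∂Q/∂x = 96,    ∂P/∂y = 48,
    ∂Q/∂x - ∂P/∂y = 48.

D is the region x^2 + y^2 ≤ 25. Evaluating the double integral:

In polar coordinates (x = r cos θ, y = r sin θ, dA = r dr dθ) the integrand becomes 48, so

    ∬_D (48) dA = ∫_0^{2π} ∫_0^{5} (48) · r dr dθ.

Inner (r from 0 to 5): 600.
Outer (θ from 0 to 2π): 1200π.

Therefore ∮_C P dx + Q dy = 1200π.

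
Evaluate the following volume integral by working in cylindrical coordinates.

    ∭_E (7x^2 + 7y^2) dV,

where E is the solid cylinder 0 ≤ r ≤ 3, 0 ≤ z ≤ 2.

In cylindrical coordinates, x = r cos(θ), y = r sin(θ), z = z, and dV = r dr dθ dz.

The integrand becomes 7r^2, so

    ∭_E (7x^2 + 7y^2) dV = ∫_{0}^{2π} ∫_{0}^{3} ∫_{0}^{2} (7r^2) · r dz dr dθ.

Inner (z): 14r^3.
Middle (r from 0 to 3): 567/2.
Outer (θ): 567π.

Therefore the triple integral equals 567π.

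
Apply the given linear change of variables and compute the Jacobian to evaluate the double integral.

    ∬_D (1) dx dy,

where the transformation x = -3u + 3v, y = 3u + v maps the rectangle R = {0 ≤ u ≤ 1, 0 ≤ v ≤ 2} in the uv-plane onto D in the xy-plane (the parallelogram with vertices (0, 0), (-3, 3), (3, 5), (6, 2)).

Compute the Jacobian determinant of (x, y) with respect to (u, v):

    ∂(x,y)/∂(u,v) = | -3  3 | = (-3)(1) - (3)(3) = -12.
                   | 3  1 |

Its absolute value is |J| = 12 (the area scaling factor).

Substituting x = -3u + 3v, y = 3u + v into the integrand,

    1 → 1,

so the integral becomes

    ∬_R (1) · |J| du dv = ∫_0^1 ∫_0^2 (12) dv du.

Inner (v): 24.
Outer (u): 24.

Therefore ∬_D (1) dx dy = 24.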